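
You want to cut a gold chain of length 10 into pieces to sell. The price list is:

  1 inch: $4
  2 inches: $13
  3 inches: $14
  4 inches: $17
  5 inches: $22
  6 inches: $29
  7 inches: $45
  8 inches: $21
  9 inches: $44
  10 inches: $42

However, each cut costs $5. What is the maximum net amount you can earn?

54

Consider every possible first cut. v[k] is the best of p[i]+v[k−i] over all sellable i≤k, charging 5 whenever i<k.
v[1] = 4
v[2] = 13
v[3] = 14
v[4] = 21  (first piece 2, then v[2]=13)
v[5] = 22  (first piece 2, then v[3]=14)
v[6] = 29  (first piece 2, then v[4]=21)
v[7] = 45
v[8] = 44  (first piece 1, then v[7]=45)
v[9] = 53  (first piece 2, then v[7]=45)
v[10] = 54  (first piece 3, then v[7]=45)
One optimal plan: pieces 7 + 3 (1 cut) → $59 − $5 = $54.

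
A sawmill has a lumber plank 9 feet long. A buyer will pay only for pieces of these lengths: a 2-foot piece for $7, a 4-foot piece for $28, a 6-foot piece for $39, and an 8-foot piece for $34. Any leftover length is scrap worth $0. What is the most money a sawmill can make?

56

Build best[k] bottom-up: best[k] = max over allowed piece i of (p[i] + best[k−i]).
best[1] = 0
best[2] = 7
best[3] = 7
best[4] = max(7+7, 28+0) = 28
best[5] = max(7+7, 28+0) = 28
best[6] = max(7+28, 28+7, 39+0) = 39
best[7] = max(7+28, 28+7, 39+0) = 39
best[8] = max(7+39, 28+28, 39+7, 34+0) = 56
best[9] = max(7+39, 28+28, 39+7, 34+0) = 56
One optimal cutting: pieces 4 + 4 with 1 foot of scrap → $56.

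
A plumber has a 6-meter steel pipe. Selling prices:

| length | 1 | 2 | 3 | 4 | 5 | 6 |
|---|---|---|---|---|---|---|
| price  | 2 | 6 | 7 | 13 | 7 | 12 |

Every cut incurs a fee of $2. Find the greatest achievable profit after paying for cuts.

17

Build v[k] bottom-up: v[k] = max over allowed piece i of (p[i] + v[k−i]) − 2 per cut.
v[1] = 2
v[2] = max(2+2-2, 6+0) = 6
v[3] = max(2+6-2, 6+2-2, 7+0) = 7
v[4] = max(2+7-2, 6+6-2, 7+2-2, 13+0) = 13
v[5] = max(2+13-2, 6+7-2, 7+6-2, 13+2-2, 7+0) = 13
v[6] = max(2+13-2, 6+13-2, 7+7-2, 13+6-2, 7+2-2, 12+0) = 17
One optimal plan: pieces 4 + 2 (1 cut) → $19 − $2 = $17.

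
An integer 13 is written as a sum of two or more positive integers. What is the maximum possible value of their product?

108

Fill prod[k] for k=2..13: at each k try every first piece i and multiply by the better of (k−i) uncut or prod[k−i].
prod[2] = 1×max(1,0) = 1×1 = 1
prod[3] = max(1×2, 2×1) = 2
prod[4] = max(1×3, 2×2, 3×1) = 4
prod[5] = max(1×4, 2×3, 3×2, 4×1) = 6
prod[6] = max(1×6, 2×4, 3×3, 4×2, 5×1) = 9
prod[7] = max(1×9, 2×6, 3×4, 4×3, 5×2, 6×1) = 12
prod[8] = max(1×12, 2×9, 3×6, …, 6×2, 7×1) = 18
prod[9] = max(1×18, 2×12, 3×9, …, 7×2, 8×1) = 27
prod[10] = max(1×27, 2×18, 3×12, …, 8×2, 9×1) = 36
prod[11] = max(1×36, 2×27, 3×18, …, 9×2, 10×1) = 54
prod[12] = max(1×54, 2×36, 3×27, …, 10×2, 11×1) = 81
prod[13] = max(1×81, 2×54, 3×36, …, 11×2, 12×1) = 108
One optimal split: 3 + 3 + 3 + 2 + 2; product 3×3×3×2×2 = 108.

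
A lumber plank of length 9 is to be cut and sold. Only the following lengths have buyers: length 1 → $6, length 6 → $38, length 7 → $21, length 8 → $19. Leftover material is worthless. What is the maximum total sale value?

56

Build r[k] bottom-up: r[k] = max over allowed piece i of (p[i] + r[k−i]).
r[1] = 6
r[2] = 12  (first piece 1, then r[1]=6)
r[3] = 18  (first piece 1, then r[2]=12)
r[4] = 24  (first piece 1, then r[3]=18)
r[5] = 30  (first piece 1, then r[4]=24)
r[6] = max(6+30, 38+0) = 38
r[7] = max(6+38, 38+6, 21+0) = 44
r[8] = max(6+44, 38+12, 21+6, 19+0) = 50
r[9] = max(6+50, 38+18, 21+12, 19+6) = 56
One optimal cutting: 6 + 1 + 1 + 1 → $56.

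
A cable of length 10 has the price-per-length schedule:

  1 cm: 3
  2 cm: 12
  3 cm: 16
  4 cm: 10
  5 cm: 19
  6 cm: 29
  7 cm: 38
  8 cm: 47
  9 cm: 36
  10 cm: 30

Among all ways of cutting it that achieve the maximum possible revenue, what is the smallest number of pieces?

5

Consider every possible first cut. r[k] is the best of p[i]+r[k−i] over all sellable i≤k.
r[1] = 3
r[2] = max(3+3, 12+0) = 12
r[3] = max(3+12, 12+3, 16+0) = 16
r[4] = max(3+16, 12+12, 16+3, 10+0) = 24
r[5] = max(3+24, 12+16, 16+12, 10+3, 19+0) = 28
r[6] = max(3+28, 12+24, 16+16, 10+12, 19+3, 29+0) = 36
r[7] = max(3+36, 12+28, 16+24, …, 29+3, 38+0) = 40
r[8] = max(3+40, 12+36, 16+28, …, 38+3, 47+0) = 48
r[9] = max(3+48, 12+40, 16+36, …, 47+3, 36+0) = 52
r[10] = max(3+52, 12+48, 16+40, …, 36+3, 30+0) = 60
Maximum revenue is 60.
Now minimize piece count subject to staying optimal: for each k, pieces[k] = 1 + min over i with p[i]+r[k−i]=r[k] of pieces[k−i].
pieces[7] = 3
pieces[8] = 4
pieces[9] = 4
pieces[10] = 5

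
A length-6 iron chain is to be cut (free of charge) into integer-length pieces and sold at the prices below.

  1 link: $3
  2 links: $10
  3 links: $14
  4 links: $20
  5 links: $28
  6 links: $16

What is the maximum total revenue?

31

Consider every possible first cut. R[k] is the best of p[i]+R[k−i] over all sellable i≤k.
R[1] = 3
R[2] = 10
R[3] = 14
R[4] = 20  (first piece 2, then R[2]=10)
R[5] = 28
R[6] = 31  (first piece 1, then R[5]=28)
One optimal cutting: 5 + 1 → $28 + $3 = $31.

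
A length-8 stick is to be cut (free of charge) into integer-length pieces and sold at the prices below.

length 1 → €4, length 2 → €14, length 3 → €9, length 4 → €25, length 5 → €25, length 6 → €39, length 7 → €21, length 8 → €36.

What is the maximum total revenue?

56

Consider every possible first cut. v[k] is the best of p[i]+v[k−i] over all sellable i≤k.
v[1] = 4
v[2] = 14
v[3] = 18  (first piece 1, then v[2]=14)
v[4] = 28  (first piece 2, then v[2]=14)
v[5] = 32  (first piece 1, then v[4]=28)
v[6] = 42  (first piece 2, then v[4]=28)
v[7] = 46  (first piece 1, then v[6]=42)
v[8] = 56  (first piece 2, then v[6]=42)
One optimal cutting: 2 + 2 + 2 + 2 → €14 + €14 + €14 + €14 = €56.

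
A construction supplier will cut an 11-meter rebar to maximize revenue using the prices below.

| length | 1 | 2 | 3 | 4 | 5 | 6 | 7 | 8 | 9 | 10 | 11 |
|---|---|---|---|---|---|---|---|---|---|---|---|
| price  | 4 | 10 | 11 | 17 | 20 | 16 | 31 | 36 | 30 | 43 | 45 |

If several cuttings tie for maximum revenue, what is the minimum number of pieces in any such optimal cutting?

6

Build r[k] bottom-up: r[k] = max over allowed piece i of (p[i] + r[k−i]).
r[1] = 4
r[2] = max(4+4, 10+0) = 10
r[3] = max(4+10, 10+4, 11+0) = 14
r[4] = max(4+14, 10+10, 11+4, 17+0) = 20
r[5] = max(4+20, 10+14, 11+10, 17+4, 20+0) = 24
r[6] = max(4+24, 10+20, 11+14, 17+10, 20+4, 16+0) = 30
r[7] = max(4+30, 10+24, 11+20, …, 16+4, 31+0) = 34
r[8] = max(4+34, 10+30, 11+24, …, 31+4, 36+0) = 40
r[9] = max(4+40, 10+34, 11+30, …, 36+4, 30+0) = 44
r[10] = max(4+44, 10+40, 11+34, …, 30+4, 43+0) = 50
r[11] = max(4+50, 10+44, 11+40, …, 43+4, 45+0) = 54
Maximum revenue is ₹54.
Now minimize piece count subject to staying optimal: for each k, pieces[k] = 1 + min over i with p[i]+r[k−i]=r[k] of pieces[k−i].
pieces[8] = 4
pieces[9] = 5
pieces[10] = 5
pieces[11] = 6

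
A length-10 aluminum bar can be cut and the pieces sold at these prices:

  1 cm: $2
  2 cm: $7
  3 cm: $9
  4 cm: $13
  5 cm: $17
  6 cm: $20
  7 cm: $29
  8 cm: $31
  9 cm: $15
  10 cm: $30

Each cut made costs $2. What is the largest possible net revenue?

36

Consider every possible first cut. v[k] is the best of p[i]+v[k−i] over all sellable i≤k, charging 2 whenever i<k.
v[1] = 2
v[2] = 7
v[3] = 9
v[4] = 13
v[5] = 17
v[6] = 20
v[7] = 29
v[8] = 31
v[9] = 34  (first piece 2, then v[7]=29)
v[10] = 36  (first piece 2, then v[8]=31)
One optimal plan: pieces 8 + 2 (1 cut) → $38 − $2 = $36.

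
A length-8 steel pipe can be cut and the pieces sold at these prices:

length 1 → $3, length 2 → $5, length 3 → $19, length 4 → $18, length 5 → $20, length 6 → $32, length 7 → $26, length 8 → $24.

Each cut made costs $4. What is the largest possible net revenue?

35

Consider every possible first cut. net[k] is the best of p[i]+net[k−i] over all sellable i≤k, charging 4 whenever i<k.
net[1] = 3
net[2] = 5
net[3] = 19
net[4] = 18  (first piece 1, then net[3]=19)
net[5] = 20  (first piece 2, then net[3]=19)
net[6] = 34  (first piece 3, then net[3]=19)
net[7] = 33  (first piece 1, then net[6]=34)
net[8] = 35  (first piece 2, then net[6]=34)
One optimal plan: pieces 3 + 3 + 2 (2 cuts) → $43 − $8 = $35.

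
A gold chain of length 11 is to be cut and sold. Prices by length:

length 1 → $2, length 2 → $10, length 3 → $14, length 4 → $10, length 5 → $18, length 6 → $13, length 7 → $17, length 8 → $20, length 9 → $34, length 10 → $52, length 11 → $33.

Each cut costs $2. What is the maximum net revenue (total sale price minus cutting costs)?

52

Let v[k] be the best obtainable value from length k. For each k, try every first piece i and keep the best of price[i] + v[k−i] minus the 2 cut fee when i<k.
v[1] = 2
v[2] = max(2+2-2, 10+0) = 10
v[3] = max(2+10-2, 10+2-2, 14+0) = 14
v[4] = max(2+14-2, 10+10-2, 14+2-2, 10+0) = 18
v[5] = max(2+18-2, 10+14-2, 14+10-2, 10+2-2, 18+0) = 22
v[6] = max(2+22-2, 10+18-2, 14+14-2, 10+10-2, 18+2-2, 13+0) = 26
v[7] = max(2+26-2, 10+22-2, 14+18-2, …, 13+2-2, 17+0) = 30
v[8] = max(2+30-2, 10+26-2, 14+22-2, …, 17+2-2, 20+0) = 34
v[9] = max(2+34-2, 10+30-2, 14+26-2, …, 20+2-2, 34+0) = 38
v[10] = max(2+38-2, 10+34-2, 14+30-2, …, 34+2-2, 52+0) = 52
v[11] = max(2+52-2, 10+38-2, 14+34-2, …, 52+2-2, 33+0) = 52
One optimal plan: pieces 10 + 1 (1 cut) → $54 − $2 = $52.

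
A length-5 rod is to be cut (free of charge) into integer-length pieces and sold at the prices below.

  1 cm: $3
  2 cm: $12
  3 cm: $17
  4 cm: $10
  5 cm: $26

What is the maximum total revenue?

29

Consider every possible first cut. v[k] is the best of p[i]+v[k−i] over all sellable i≤k.
v[1] = 3
v[2] = 12
v[3] = 17
v[4] = 24  (first piece 2, then v[2]=12)
v[5] = 29  (first piece 2, then v[3]=17)
One optimal cutting: 3 + 2 → $17 + $12 = $29.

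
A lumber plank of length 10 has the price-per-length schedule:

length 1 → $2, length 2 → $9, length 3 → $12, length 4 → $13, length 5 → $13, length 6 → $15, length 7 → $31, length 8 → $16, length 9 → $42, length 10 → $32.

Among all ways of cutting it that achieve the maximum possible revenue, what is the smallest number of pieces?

5

Build r[k] bottom-up: r[k] = max over allowed piece i of (p[i] + r[k−i]).
r[1] = 2
r[2] = 9
r[3] = 12
r[4] = 18  (first piece 2, then r[2]=9)
r[5] = 21  (first piece 2, then r[3]=12)
r[6] = 27  (first piece 2, then r[4]=18)
r[7] = 31
r[8] = 36  (first piece 2, then r[6]=27)
r[9] = 42
r[10] = 45  (first piece 2, then r[8]=36)
Maximum revenue is $45.
Now minimize piece count subject to staying optimal: for each k, pieces[k] = 1 + min over i with p[i]+r[k−i]=r[k] of pieces[k−i].
pieces[7] = 1
pieces[8] = 4
pieces[9] = 1
pieces[10] = 5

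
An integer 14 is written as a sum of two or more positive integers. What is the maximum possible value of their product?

Define prod[k] = max over 1≤i<k of i · max(k−i, prod[k−i]); the inner max lets the remainder stay uncut if that's better.
Small cases: prod[2]=1, prod[3]=2, prod[4]=4, prod[5]=6, prod[6]=9, prod[7]=12, prod[8]=18.
prod[9] = 3·max(6,9) = 3·9 = 27
prod[10] = 2·max(8,18) = 2·18 = 36
prod[11] = 2·max(9,27) = 2·27 = 54
prod[12] = 3·max(9,27) = 3·27 = 81
prod[13] = 2·max(11,54) = 2·54 = 108
prod[14] = 2·max(12,81) = 2·81 = 162
One optimal split: 3 + 3 + 3 + 3 + 2; product 3·3·3·3·2 = 162.

162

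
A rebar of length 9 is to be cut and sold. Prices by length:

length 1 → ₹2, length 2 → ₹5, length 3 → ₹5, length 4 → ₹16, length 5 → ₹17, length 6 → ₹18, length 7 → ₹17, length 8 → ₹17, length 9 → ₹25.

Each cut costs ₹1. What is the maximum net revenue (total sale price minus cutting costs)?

32

Build net[k] bottom-up: net[k] = max over allowed piece i of (p[i] + net[k−i]) − 1 per cut.
net[1] = 2
net[2] = max(2+2-1, 5+0) = 5
net[3] = max(2+5-1, 5+2-1, 5+0) = 6
net[4] = max(2+6-1, 5+5-1, 5+2-1, 16+0) = 16
net[5] = max(2+16-1, 5+6-1, 5+5-1, 16+2-1, 17+0) = 17
net[6] = max(2+17-1, 5+16-1, 5+6-1, 16+5-1, 17+2-1, 18+0) = 20
net[7] = max(2+20-1, 5+17-1, 5+16-1, …, 18+2-1, 17+0) = 21
net[8] = max(2+21-1, 5+20-1, 5+17-1, …, 17+2-1, 17+0) = 31
net[9] = max(2+31-1, 5+21-1, 5+20-1, …, 17+2-1, 25+0) = 32
One optimal plan: pieces 4 + 4 + 1 (2 cuts) → ₹34 − ₹2 = ₹32.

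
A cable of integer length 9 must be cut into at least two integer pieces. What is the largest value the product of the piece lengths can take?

27

Define g[k] = max over 1≤i<k of i · max(k−i, g[k−i]); the inner max lets the remainder stay uncut if that's better.
g[2] = 1·max(1,0) = 1·1 = 1
g[3] = 1·max(2,1) = 1·2 = 2
g[4] = 2·max(2,1) = 2·2 = 4
g[5] = 2·max(3,2) = 2·3 = 6
g[6] = 3·max(3,2) = 3·3 = 9
g[7] = 2·max(5,6) = 2·6 = 12
g[8] = 2·max(6,9) = 2·9 = 18
g[9] = 3·max(6,9) = 3·9 = 27
One optimal split: 3 + 3 + 3; product 3·3·3 = 27.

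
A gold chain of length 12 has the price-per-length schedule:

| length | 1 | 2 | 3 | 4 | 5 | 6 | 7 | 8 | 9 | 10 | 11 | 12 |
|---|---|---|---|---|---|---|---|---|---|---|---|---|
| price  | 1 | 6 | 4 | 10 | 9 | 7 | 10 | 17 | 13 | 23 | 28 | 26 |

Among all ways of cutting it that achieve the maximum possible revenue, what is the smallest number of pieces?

Let r[k] be the best obtainable value from length k. For each k, try every first piece i and keep the best of price[i] + r[k−i].
r[1] = 1
r[2] = max(1+1, 6+0) = 6
r[3] = max(1+6, 6+1, 4+0) = 7
r[4] = max(1+7, 6+6, 4+1, 10+0) = 12
r[5] = max(1+12, 6+7, 4+6, 10+1, 9+0) = 13
r[6] = max(1+13, 6+12, 4+7, 10+6, 9+1, 7+0) = 18
r[7] = max(1+18, 6+13, 4+12, …, 7+1, 10+0) = 19
r[8] = max(1+19, 6+18, 4+13, …, 10+1, 17+0) = 24
r[9] = max(1+24, 6+19, 4+18, …, 17+1, 13+0) = 25
r[10] = max(1+25, 6+24, 4+19, …, 13+1, 23+0) = 30
r[11] = max(1+30, 6+25, 4+24, …, 23+1, 28+0) = 31
r[12] = max(1+31, 6+30, 4+25, …, 28+1, 26+0) = 36
Maximum revenue is $36.
Now minimize piece count subject to staying optimal: for each k, pieces[k] = 1 + min over i with p[i]+r[k−i]=r[k] of pieces[k−i].
pieces[9] = 5
pieces[10] = 5
pieces[11] = 6
pieces[12] = 6

6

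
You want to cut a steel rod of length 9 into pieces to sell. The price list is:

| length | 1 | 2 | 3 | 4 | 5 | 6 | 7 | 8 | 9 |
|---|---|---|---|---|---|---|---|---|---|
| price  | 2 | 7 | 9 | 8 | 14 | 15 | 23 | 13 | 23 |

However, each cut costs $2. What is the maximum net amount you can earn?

Build net[k] bottom-up: net[k] = max over allowed piece i of (p[i] + net[k−i]) − 2 per cut.
net[1] = 2
net[2] = 7
net[3] = 9
net[4] = 12  (first piece 2, then net[2]=7)
net[5] = 14  (first piece 2, then net[3]=9)
net[6] = 17  (first piece 2, then net[4]=12)
net[7] = 23
net[8] = 23  (first piece 1, then net[7]=23)
net[9] = 28  (first piece 2, then net[7]=23)
One optimal plan: pieces 7 + 2 (1 cut) → $30 − $2 = $28.

28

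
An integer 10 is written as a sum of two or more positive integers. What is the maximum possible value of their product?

36

Define m[k] = max over 1≤i<k of i · max(k−i, m[k−i]); the inner max lets the remainder stay uncut if that's better.
m[2] = 1·max(1,0) = 1·1 = 1
m[3] = max(1·2, 2·1) = 2
m[4] = max(1·3, 2·2, 3·1) = 4
m[5] = max(1·4, 2·3, 3·2, 4·1) = 6
m[6] = max(1·6, 2·4, 3·3, 4·2, 5·1) = 9
m[7] = max(1·9, 2·6, 3·4, 4·3, 5·2, 6·1) = 12
m[8] = max(1·12, 2·9, 3·6, …, 6·2, 7·1) = 18
m[9] = max(1·18, 2·12, 3·9, …, 7·2, 8·1) = 27
m[10] = max(1·27, 2·18, 3·12, …, 8·2, 9·1) = 36
One optimal split: 3 + 3 + 2 + 2; product 3·3·2·2 = 36.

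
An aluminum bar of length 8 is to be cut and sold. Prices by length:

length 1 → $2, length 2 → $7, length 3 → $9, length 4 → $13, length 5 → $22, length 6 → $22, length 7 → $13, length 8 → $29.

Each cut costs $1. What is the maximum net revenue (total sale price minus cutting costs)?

Build v[k] bottom-up: v[k] = max over allowed piece i of (p[i] + v[k−i]) − 1 per cut.
v[1] = 2
v[2] = 7
v[3] = 9
v[4] = 13  (first piece 2, then v[2]=7)
v[5] = 22
v[6] = 23  (first piece 1, then v[5]=22)
v[7] = 28  (first piece 2, then v[5]=22)
v[8] = 30  (first piece 3, then v[5]=22)
One optimal plan: pieces 5 + 3 (1 cut) → $31 − $1 = $30.

30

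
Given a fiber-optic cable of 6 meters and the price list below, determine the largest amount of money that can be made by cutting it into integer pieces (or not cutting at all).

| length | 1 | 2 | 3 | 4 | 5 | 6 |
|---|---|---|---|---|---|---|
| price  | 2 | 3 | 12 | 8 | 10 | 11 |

Let best[k] be the best obtainable value from length k. For each k, try every first piece i and keep the best of price[i] + best[k−i].
best[1] = 2
best[2] = 4  (first piece 1, then best[1]=2)
best[3] = 12
best[4] = 14  (first piece 1, then best[3]=12)
best[5] = 16  (first piece 1, then best[4]=14)
best[6] = 24  (first piece 3, then best[3]=12)
One optimal cutting: 3 + 3 → $12 + $12 = $24.

24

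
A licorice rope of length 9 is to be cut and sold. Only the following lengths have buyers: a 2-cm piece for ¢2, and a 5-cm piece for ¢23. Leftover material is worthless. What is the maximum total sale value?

27

Consider every possible first cut. r[k] is the best of p[i]+r[k−i] over all sellable i≤k.
r[1] = 0
r[2] = 2
r[3] = 2
r[4] = 4  (first piece 2, then r[2]=2)
r[5] = 23
r[6] = 23
r[7] = 25  (first piece 2, then r[5]=23)
r[8] = 25
r[9] = 27  (first piece 2, then r[7]=25)
One optimal cutting: 5 + 2 + 2 → ¢27.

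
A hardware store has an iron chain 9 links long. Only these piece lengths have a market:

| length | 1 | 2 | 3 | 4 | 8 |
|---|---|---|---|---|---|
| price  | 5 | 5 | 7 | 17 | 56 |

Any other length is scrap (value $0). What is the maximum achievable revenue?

Build best[k] bottom-up: best[k] = max over allowed piece i of (p[i] + best[k−i]).
best[1] = 5
best[2] = max(5+5, 5+0) = 10
best[3] = max(5+10, 5+5, 7+0) = 15
best[4] = max(5+15, 5+10, 7+5, 17+0) = 20
best[5] = max(5+20, 5+15, 7+10, 17+5) = 25
best[6] = max(5+25, 5+20, 7+15, 17+10) = 30
best[7] = max(5+30, 5+25, 7+20, 17+15) = 35
best[8] = max(5+35, 5+30, 7+25, 17+20, 56+0) = 56
best[9] = max(5+56, 5+35, 7+30, 17+25, 56+5) = 61
One optimal cutting: 8 + 1 → $61.

61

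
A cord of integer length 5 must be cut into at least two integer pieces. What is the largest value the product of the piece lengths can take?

Fill m[k] for k=2..5: at each k try every first piece i and multiply by the better of (k−i) uncut or m[k−i].
m[2] = 1·max(1,0) = 1·1 = 1
m[3] = max(1·2, 2·1) = 2
m[4] = max(1·3, 2·2, 3·1) = 4
m[5] = max(1·4, 2·3, 3·2, 4·1) = 6
One optimal split: 3 + 2; product 3·2 = 6.

6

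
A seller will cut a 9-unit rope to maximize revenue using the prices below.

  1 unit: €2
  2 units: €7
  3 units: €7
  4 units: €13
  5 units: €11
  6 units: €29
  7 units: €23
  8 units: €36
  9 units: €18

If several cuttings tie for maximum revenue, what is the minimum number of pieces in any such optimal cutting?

2

Let r[k] be the best obtainable value from length k. For each k, try every first piece i and keep the best of price[i] + r[k−i].
r[1] = 2
r[2] = 7
r[3] = 9  (first piece 1, then r[2]=7)
r[4] = 14  (first piece 2, then r[2]=7)
r[5] = 16  (first piece 1, then r[4]=14)
r[6] = 29
r[7] = 31  (first piece 1, then r[6]=29)
r[8] = 36  (first piece 2, then r[6]=29)
r[9] = 38  (first piece 1, then r[8]=36)
Maximum revenue is €38.
Now minimize piece count subject to staying optimal: for each k, pieces[k] = 1 + min over i with p[i]+r[k−i]=r[k] of pieces[k−i].
pieces[6] = 1
pieces[7] = 2
pieces[8] = 1
pieces[9] = 2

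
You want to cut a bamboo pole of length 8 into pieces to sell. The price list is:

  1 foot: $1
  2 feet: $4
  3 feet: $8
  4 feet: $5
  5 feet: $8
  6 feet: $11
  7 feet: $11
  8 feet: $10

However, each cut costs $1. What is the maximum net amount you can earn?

18

Build net[k] bottom-up: net[k] = max over allowed piece i of (p[i] + net[k−i]) − 1 per cut.
net[1] = 1
net[2] = max(1+1-1, 4+0) = 4
net[3] = max(1+4-1, 4+1-1, 8+0) = 8
net[4] = max(1+8-1, 4+4-1, 8+1-1, 5+0) = 8
net[5] = max(1+8-1, 4+8-1, 8+4-1, 5+1-1, 8+0) = 11
net[6] = max(1+11-1, 4+8-1, 8+8-1, 5+4-1, 8+1-1, 11+0) = 15
net[7] = max(1+15-1, 4+11-1, 8+8-1, …, 11+1-1, 11+0) = 15
net[8] = max(1+15-1, 4+15-1, 8+11-1, …, 11+1-1, 10+0) = 18
One optimal plan: pieces 3 + 3 + 2 (2 cuts) → $20 − $2 = $18.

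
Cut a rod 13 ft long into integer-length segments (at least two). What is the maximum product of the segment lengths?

108

Define P[k] = max over 1≤i<k of i · max(k−i, P[k−i]); the inner max lets the remainder stay uncut if that's better.
P[2] = 1·max(1,0) = 1·1 = 1
P[3] = max(1·2, 2·1) = 2
P[4] = max(1·3, 2·2, 3·1) = 4
P[5] = max(1·4, 2·3, 3·2, 4·1) = 6
P[6] = max(1·6, 2·4, 3·3, 4·2, 5·1) = 9
P[7] = max(1·9, 2·6, 3·4, 4·3, 5·2, 6·1) = 12
P[8] = max(1·12, 2·9, 3·6, …, 6·2, 7·1) = 18
P[9] = max(1·18, 2·12, 3·9, …, 7·2, 8·1) = 27
P[10] = max(1·27, 2·18, 3·12, …, 8·2, 9·1) = 36
P[11] = max(1·36, 2·27, 3·18, …, 9·2, 10·1) = 54
P[12] = max(1·54, 2·36, 3·27, …, 10·2, 11·1) = 81
P[13] = max(1·81, 2·54, 3·36, …, 11·2, 12·1) = 108
One optimal split: 3 + 3 + 3 + 2 + 2; product 3·3·3·2·2 = 108.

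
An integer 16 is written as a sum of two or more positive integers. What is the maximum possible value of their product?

Define g[k] = max over 1≤i<k of i · max(k−i, g[k−i]); the inner max lets the remainder stay uncut if that's better.
g[2] = 1*max(1,0) = 1*1 = 1
g[3] = 1*max(2,1) = 1*2 = 2
g[4] = 2*max(2,1) = 2*2 = 4
g[5] = 2*max(3,2) = 2*3 = 6
g[6] = 3*max(3,2) = 3*3 = 9
g[7] = 2*max(5,6) = 2*6 = 12
g[8] = 2*max(6,9) = 2*9 = 18
g[9] = 3*max(6,9) = 3*9 = 27
g[10] = 2*max(8,18) = 2*18 = 36
g[11] = 2*max(9,27) = 2*27 = 54
g[12] = 3*max(9,27) = 3*27 = 81
g[13] = 2*max(11,54) = 2*54 = 108
g[14] = 2*max(12,81) = 2*81 = 162
g[15] = 3*max(12,81) = 3*81 = 243
g[16] = 2*max(14,162) = 2*162 = 324
One optimal split: 3 + 3 + 3 + 3 + 2 + 2; product 3*3*3*3*2*2 = 324.

324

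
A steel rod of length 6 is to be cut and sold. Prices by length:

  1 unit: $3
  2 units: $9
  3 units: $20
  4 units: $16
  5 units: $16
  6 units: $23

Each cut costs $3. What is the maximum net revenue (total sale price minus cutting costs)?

37

Build r[k] bottom-up: r[k] = max over allowed piece i of (p[i] + r[k−i]) − 3 per cut.
r[1] = 3
r[2] = 9
r[3] = 20
r[4] = 20  (first piece 1, then r[3]=20)
r[5] = 26  (first piece 2, then r[3]=20)
r[6] = 37  (first piece 3, then r[3]=20)
One optimal plan: pieces 3 + 3 (1 cut) → $40 − $3 = $37.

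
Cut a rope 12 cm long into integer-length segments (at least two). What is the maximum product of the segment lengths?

Fill f[k] for k=2..12: at each k try every first piece i and multiply by the better of (k−i) uncut or f[k−i].
f[2] = 1·max(1,0) = 1·1 = 1
f[3] = max(1·2, 2·1) = 2
f[4] = max(1·3, 2·2, 3·1) = 4
f[5] = max(1·4, 2·3, 3·2, 4·1) = 6
f[6] = max(1·6, 2·4, 3·3, 4·2, 5·1) = 9
f[7] = max(1·9, 2·6, 3·4, 4·3, 5·2, 6·1) = 12
f[8] = max(1·12, 2·9, 3·6, …, 6·2, 7·1) = 18
f[9] = max(1·18, 2·12, 3·9, …, 7·2, 8·1) = 27
f[10] = max(1·27, 2·18, 3·12, …, 8·2, 9·1) = 36
f[11] = max(1·36, 2·27, 3·18, …, 9·2, 10·1) = 54
f[12] = max(1·54, 2·36, 3·27, …, 10·2, 11·1) = 81
One optimal split: 3 + 3 + 3 + 3; product 3·3·3·3 = 81.

81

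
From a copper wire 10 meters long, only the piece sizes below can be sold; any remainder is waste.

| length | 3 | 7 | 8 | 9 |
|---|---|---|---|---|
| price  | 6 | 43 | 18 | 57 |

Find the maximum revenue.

57

Let r[k] be the best obtainable value from length k. For each k, try every first piece i and keep the best of price[i] + r[k−i].
r[1] = 0
r[2] = 0
r[3] = 6
r[4] = 6
r[5] = 6
r[6] = 12  (first piece 3, then r[3]=6)
r[7] = max(6+6, 43+0) = 43
r[8] = max(6+6, 43+0, 18+0) = 43
r[9] = max(6+12, 43+0, 18+0, 57+0) = 57
r[10] = max(6+43, 43+6, 18+0, 57+0) = 57
One optimal cutting: pieces 9 with 1 meter of scrap → €57.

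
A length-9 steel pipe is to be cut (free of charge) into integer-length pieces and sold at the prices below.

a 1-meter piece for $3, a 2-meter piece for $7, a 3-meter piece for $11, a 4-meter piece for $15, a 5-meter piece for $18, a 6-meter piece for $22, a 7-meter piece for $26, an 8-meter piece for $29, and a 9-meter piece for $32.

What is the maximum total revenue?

33

Build r[k] bottom-up: r[k] = max over allowed piece i of (p[i] + r[k−i]).
r[1] = 3
r[2] = 7
r[3] = 11
r[4] = 15
r[5] = 18  (first piece 1, then r[4]=15)
r[6] = 22  (first piece 2, then r[4]=15)
r[7] = 26  (first piece 3, then r[4]=15)
r[8] = 30  (first piece 4, then r[4]=15)
r[9] = 33  (first piece 1, then r[8]=30)
One optimal cutting: 4 + 4 + 1 → $15 + $15 + $3 = $33.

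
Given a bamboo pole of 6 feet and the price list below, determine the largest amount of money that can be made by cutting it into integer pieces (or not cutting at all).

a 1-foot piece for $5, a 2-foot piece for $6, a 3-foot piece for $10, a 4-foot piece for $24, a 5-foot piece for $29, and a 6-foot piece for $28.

Consider every possible first cut. R[k] is the best of p[i]+R[k−i] over all sellable i≤k.
R[1] = 5
R[2] = 10  (first piece 1, then R[1]=5)
R[3] = 15  (first piece 1, then R[2]=10)
R[4] = 24
R[5] = 29  (first piece 1, then R[4]=24)
R[6] = 34  (first piece 1, then R[5]=29)
One optimal cutting: 4 + 1 + 1 → $24 + $5 + $5 = $34.

34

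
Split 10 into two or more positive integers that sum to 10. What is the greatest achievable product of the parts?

Define m[k] = max over 1≤i<k of i · max(k−i, m[k−i]); the inner max lets the remainder stay uncut if that's better.
m[2] = 1·max(1,0) = 1·1 = 1
m[3] = max(1·2, 2·1) = 2
m[4] = max(1·3, 2·2, 3·1) = 4
m[5] = max(1·4, 2·3, 3·2, 4·1) = 6
m[6] = max(1·6, 2·4, 3·3, 4·2, 5·1) = 9
m[7] = max(1·9, 2·6, 3·4, 4·3, 5·2, 6·1) = 12
m[8] = max(1·12, 2·9, 3·6, …, 6·2, 7·1) = 18
m[9] = max(1·18, 2·12, 3·9, …, 7·2, 8·1) = 27
m[10] = max(1·27, 2·18, 3·12, …, 8·2, 9·1) = 36
One optimal split: 3 + 3 + 2 + 2; product 3·3·2·2 = 36.

36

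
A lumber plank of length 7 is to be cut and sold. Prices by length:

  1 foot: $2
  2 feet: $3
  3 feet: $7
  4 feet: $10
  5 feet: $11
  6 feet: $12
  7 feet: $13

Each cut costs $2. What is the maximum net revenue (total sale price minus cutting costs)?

15

Build r[k] bottom-up: r[k] = max over allowed piece i of (p[i] + r[k−i]) − 2 per cut.
r[1] = 2
r[2] = 3
r[3] = 7
r[4] = 10
r[5] = 11
r[6] = 12  (first piece 3, then r[3]=7)
r[7] = 15  (first piece 3, then r[4]=10)
One optimal plan: pieces 4 + 3 (1 cut) → $17 − $2 = $15.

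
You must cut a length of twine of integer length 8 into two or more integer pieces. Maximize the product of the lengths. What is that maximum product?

Let prod[k] be the best product for length k (with at least one cut). For each first piece i, the rest contributes max(k−i, prod[k−i]).
prod[2] = 1×max(1,0) = 1×1 = 1
prod[3] = 1×max(2,1) = 1×2 = 2
prod[4] = 2×max(2,1) = 2×2 = 4
prod[5] = 2×max(3,2) = 2×3 = 6
prod[6] = 3×max(3,2) = 3×3 = 9
prod[7] = 2×max(5,6) = 2×6 = 12
prod[8] = 2×max(6,9) = 2×9 = 18
One optimal split: 3 + 3 + 2; product 3×3×2 = 18.

18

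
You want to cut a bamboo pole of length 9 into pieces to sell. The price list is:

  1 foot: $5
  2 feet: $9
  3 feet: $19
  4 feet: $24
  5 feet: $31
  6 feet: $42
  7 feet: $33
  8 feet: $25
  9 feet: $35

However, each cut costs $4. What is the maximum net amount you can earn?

Consider every possible first cut. net[k] is the best of p[i]+net[k−i] over all sellable i≤k, charging 4 whenever i<k.
net[1] = 5
net[2] = 9
net[3] = 19
net[4] = 24
net[5] = 31
net[6] = 42
net[7] = 43  (first piece 1, then net[6]=42)
net[8] = 47  (first piece 2, then net[6]=42)
net[9] = 57  (first piece 3, then net[6]=42)
One optimal plan: pieces 6 + 3 (1 cut) → $61 − $4 = $57.

57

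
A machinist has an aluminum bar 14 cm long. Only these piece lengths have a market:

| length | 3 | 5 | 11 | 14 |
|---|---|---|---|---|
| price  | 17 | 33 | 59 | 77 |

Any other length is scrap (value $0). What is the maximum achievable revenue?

Consider every possible first cut. best[k] is the best of p[i]+best[k−i] over all sellable i≤k.
best[1] = 0
best[2] = 0
best[3] = 17
best[4] = 17
best[5] = 33
best[6] = 34  (first piece 3, then best[3]=17)
best[7] = 34
best[8] = 50  (first piece 3, then best[5]=33)
best[9] = 51  (first piece 3, then best[6]=34)
best[10] = 66  (first piece 5, then best[5]=33)
best[11] = 67  (first piece 3, then best[8]=50)
best[12] = 68  (first piece 3, then best[9]=51)
best[13] = 83  (first piece 3, then best[10]=66)
best[14] = 84  (first piece 3, then best[11]=67)
One optimal cutting: 5 + 3 + 3 + 3 → $84.

84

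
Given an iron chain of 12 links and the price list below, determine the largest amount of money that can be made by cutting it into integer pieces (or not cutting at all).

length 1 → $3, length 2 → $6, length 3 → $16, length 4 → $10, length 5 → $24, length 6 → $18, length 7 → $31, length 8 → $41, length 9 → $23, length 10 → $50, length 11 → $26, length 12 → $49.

64

Let v[k] be the best obtainable value from length k. For each k, try every first piece i and keep the best of price[i] + v[k−i].
v[1] = 3
v[2] = max(3+3, 6+0) = 6
v[3] = max(3+6, 6+3, 16+0) = 16
v[4] = max(3+16, 6+6, 16+3, 10+0) = 19
v[5] = max(3+19, 6+16, 16+6, 10+3, 24+0) = 24
v[6] = max(3+24, 6+19, 16+16, 10+6, 24+3, 18+0) = 32
v[7] = max(3+32, 6+24, 16+19, …, 18+3, 31+0) = 35
v[8] = max(3+35, 6+32, 16+24, …, 31+3, 41+0) = 41
v[9] = max(3+41, 6+35, 16+32, …, 41+3, 23+0) = 48
v[10] = max(3+48, 6+41, 16+35, …, 23+3, 50+0) = 51
v[11] = max(3+51, 6+48, 16+41, …, 50+3, 26+0) = 57
v[12] = max(3+57, 6+51, 16+48, …, 26+3, 49+0) = 64
One optimal cutting: 3 + 3 + 3 + 3 → $16 + $16 + $16 + $16 = $64.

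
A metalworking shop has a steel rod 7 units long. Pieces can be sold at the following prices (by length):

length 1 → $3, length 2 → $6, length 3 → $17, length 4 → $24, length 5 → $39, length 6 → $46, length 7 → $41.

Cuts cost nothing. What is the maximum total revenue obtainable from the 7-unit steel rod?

49

Build R[k] bottom-up: R[k] = max over allowed piece i of (p[i] + R[k−i]).
R[1] = 3
R[2] = max(3+3, 6+0) = 6
R[3] = max(3+6, 6+3, 17+0) = 17
R[4] = max(3+17, 6+6, 17+3, 24+0) = 24
R[5] = max(3+24, 6+17, 17+6, 24+3, 39+0) = 39
R[6] = max(3+39, 6+24, 17+17, 24+6, 39+3, 46+0) = 46
R[7] = max(3+46, 6+39, 17+24, …, 46+3, 41+0) = 49
One optimal cutting: 6 + 1 → $46 + $3 = $49.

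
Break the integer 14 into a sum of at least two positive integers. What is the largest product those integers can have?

Fill g[k] for k=2..14: at each k try every first piece i and multiply by the better of (k−i) uncut or g[k−i].
g[2] = 1*max(1,0) = 1*1 = 1
g[3] = max(1*2, 2*1) = 2
g[4] = max(1*3, 2*2, 3*1) = 4
g[5] = max(1*4, 2*3, 3*2, 4*1) = 6
g[6] = max(1*6, 2*4, 3*3, 4*2, 5*1) = 9
g[7] = max(1*9, 2*6, 3*4, 4*3, 5*2, 6*1) = 12
g[8] = max(1*12, 2*9, 3*6, …, 6*2, 7*1) = 18
g[9] = max(1*18, 2*12, 3*9, …, 7*2, 8*1) = 27
g[10] = max(1*27, 2*18, 3*12, …, 8*2, 9*1) = 36
g[11] = max(1*36, 2*27, 3*18, …, 9*2, 10*1) = 54
g[12] = max(1*54, 2*36, 3*27, …, 10*2, 11*1) = 81
g[13] = max(1*81, 2*54, 3*36, …, 11*2, 12*1) = 108
g[14] = max(1*108, 2*81, 3*54, …, 12*2, 13*1) = 162
One optimal split: 3 + 3 + 3 + 3 + 2; product 3*3*3*3*2 = 162.

162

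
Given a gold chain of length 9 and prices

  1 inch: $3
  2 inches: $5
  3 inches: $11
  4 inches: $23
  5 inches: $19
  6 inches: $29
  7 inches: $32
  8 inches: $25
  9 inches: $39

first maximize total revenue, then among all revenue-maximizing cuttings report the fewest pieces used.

Build r[k] bottom-up: r[k] = max over allowed piece i of (p[i] + r[k−i]).
r[1] = 3
r[2] = max(3+3, 5+0) = 6
r[3] = max(3+6, 5+3, 11+0) = 11
r[4] = max(3+11, 5+6, 11+3, 23+0) = 23
r[5] = max(3+23, 5+11, 11+6, 23+3, 19+0) = 26
r[6] = max(3+26, 5+23, 11+11, 23+6, 19+3, 29+0) = 29
r[7] = max(3+29, 5+26, 11+23, …, 29+3, 32+0) = 34
r[8] = max(3+34, 5+29, 11+26, …, 32+3, 25+0) = 46
r[9] = max(3+46, 5+34, 11+29, …, 25+3, 39+0) = 49
Maximum revenue is $49.
Now minimize piece count subject to staying optimal: for each k, pieces[k] = 1 + min over i with p[i]+r[k−i]=r[k] of pieces[k−i].
pieces[6] = 1
pieces[7] = 2
pieces[8] = 2
pieces[9] = 3

3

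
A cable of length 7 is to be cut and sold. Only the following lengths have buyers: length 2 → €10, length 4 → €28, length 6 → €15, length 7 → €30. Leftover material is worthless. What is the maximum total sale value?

Build best[k] bottom-up: best[k] = max over allowed piece i of (p[i] + best[k−i]).
best[1] = 0
best[2] = 10
best[3] = 10
best[4] = max(10+10, 28+0) = 28
best[5] = max(10+10, 28+0) = 28
best[6] = max(10+28, 28+10, 15+0) = 38
best[7] = max(10+28, 28+10, 15+0, 30+0) = 38
One optimal cutting: pieces 4 + 2 with 1 meter of scrap → €38.

38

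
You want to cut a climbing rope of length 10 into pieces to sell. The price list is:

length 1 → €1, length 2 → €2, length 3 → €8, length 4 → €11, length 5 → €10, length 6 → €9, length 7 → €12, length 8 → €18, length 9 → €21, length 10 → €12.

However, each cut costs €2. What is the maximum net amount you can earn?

Consider every possible first cut. r[k] is the best of p[i]+r[k−i] over all sellable i≤k, charging 2 whenever i<k.
r[1] = 1
r[2] = max(1+1-2, 2+0) = 2
r[3] = max(1+2-2, 2+1-2, 8+0) = 8
r[4] = max(1+8-2, 2+2-2, 8+1-2, 11+0) = 11
r[5] = max(1+11-2, 2+8-2, 8+2-2, 11+1-2, 10+0) = 10
r[6] = max(1+10-2, 2+11-2, 8+8-2, 11+2-2, 10+1-2, 9+0) = 14
r[7] = max(1+14-2, 2+10-2, 8+11-2, …, 9+1-2, 12+0) = 17
r[8] = max(1+17-2, 2+14-2, 8+10-2, …, 12+1-2, 18+0) = 20
r[9] = max(1+20-2, 2+17-2, 8+14-2, …, 18+1-2, 21+0) = 21
r[10] = max(1+21-2, 2+20-2, 8+17-2, …, 21+1-2, 12+0) = 23
One optimal plan: pieces 4 + 3 + 3 (2 cuts) → €27 − €4 = €23.

23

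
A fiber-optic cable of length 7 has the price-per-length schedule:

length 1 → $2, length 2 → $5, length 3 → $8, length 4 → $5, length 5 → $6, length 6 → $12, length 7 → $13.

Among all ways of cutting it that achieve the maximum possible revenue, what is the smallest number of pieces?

Build r[k] bottom-up: r[k] = max over allowed piece i of (p[i] + r[k−i]).
r[1] = 2
r[2] = 5
r[3] = 8
r[4] = 10  (first piece 1, then r[3]=8)
r[5] = 13  (first piece 2, then r[3]=8)
r[6] = 16  (first piece 3, then r[3]=8)
r[7] = 18  (first piece 1, then r[6]=16)
Maximum revenue is $18.
Now minimize piece count subject to staying optimal: for each k, pieces[k] = 1 + min over i with p[i]+r[k−i]=r[k] of pieces[k−i].
pieces[4] = 2
pieces[5] = 2
pieces[6] = 2
pieces[7] = 3

3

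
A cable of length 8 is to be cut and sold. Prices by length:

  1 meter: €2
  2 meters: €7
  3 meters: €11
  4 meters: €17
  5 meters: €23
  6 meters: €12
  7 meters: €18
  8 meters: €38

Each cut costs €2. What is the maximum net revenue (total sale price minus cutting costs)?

Build v[k] bottom-up: v[k] = max over allowed piece i of (p[i] + v[k−i]) − 2 per cut.
v[1] = 2
v[2] = max(2+2-2, 7+0) = 7
v[3] = max(2+7-2, 7+2-2, 11+0) = 11
v[4] = max(2+11-2, 7+7-2, 11+2-2, 17+0) = 17
v[5] = max(2+17-2, 7+11-2, 11+7-2, 17+2-2, 23+0) = 23
v[6] = max(2+23-2, 7+17-2, 11+11-2, 17+7-2, 23+2-2, 12+0) = 23
v[7] = max(2+23-2, 7+23-2, 11+17-2, …, 12+2-2, 18+0) = 28
v[8] = max(2+28-2, 7+23-2, 11+23-2, …, 18+2-2, 38+0) = 38
Best is to make no cuts and sell whole for €38.

38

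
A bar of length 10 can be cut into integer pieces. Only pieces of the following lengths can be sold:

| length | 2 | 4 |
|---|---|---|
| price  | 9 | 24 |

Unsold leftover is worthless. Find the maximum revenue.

57

Consider every possible first cut. best[k] is the best of p[i]+best[k−i] over all sellable i≤k.
best[1] = 0
best[2] = 9
best[3] = 9
best[4] = max(9+9, 24+0) = 24
best[5] = max(9+9, 24+0) = 24
best[6] = max(9+24, 24+9) = 33
best[7] = max(9+24, 24+9) = 33
best[8] = max(9+33, 24+24) = 48
best[9] = max(9+33, 24+24) = 48
best[10] = max(9+48, 24+33) = 57
One optimal cutting: 4 + 4 + 2 → €57.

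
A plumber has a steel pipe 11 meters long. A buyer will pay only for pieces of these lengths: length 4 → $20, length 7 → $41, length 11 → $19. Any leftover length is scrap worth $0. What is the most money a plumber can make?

61

Build f[k] bottom-up: f[k] = max over allowed piece i of (p[i] + f[k−i]).
f[1] = 0
f[2] = 0
f[3] = 0
f[4] = 20
f[5] = 20
f[6] = 20
f[7] = max(20+0, 41+0) = 41
f[8] = max(20+20, 41+0) = 41
f[9] = max(20+20, 41+0) = 41
f[10] = max(20+20, 41+0) = 41
f[11] = max(20+41, 41+20, 19+0) = 61
One optimal cutting: 7 + 4 → $61.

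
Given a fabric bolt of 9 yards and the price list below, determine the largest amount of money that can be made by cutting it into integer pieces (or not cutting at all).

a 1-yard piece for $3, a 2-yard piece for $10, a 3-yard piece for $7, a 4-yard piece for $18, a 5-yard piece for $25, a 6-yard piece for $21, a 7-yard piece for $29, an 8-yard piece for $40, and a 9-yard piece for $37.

45

Consider every possible first cut. v[k] is the best of p[i]+v[k−i] over all sellable i≤k.
v[1] = 3
v[2] = max(3+3, 10+0) = 10
v[3] = max(3+10, 10+3, 7+0) = 13
v[4] = max(3+13, 10+10, 7+3, 18+0) = 20
v[5] = max(3+20, 10+13, 7+10, 18+3, 25+0) = 25
v[6] = max(3+25, 10+20, 7+13, 18+10, 25+3, 21+0) = 30
v[7] = max(3+30, 10+25, 7+20, …, 21+3, 29+0) = 35
v[8] = max(3+35, 10+30, 7+25, …, 29+3, 40+0) = 40
v[9] = max(3+40, 10+35, 7+30, …, 40+3, 37+0) = 45
One optimal cutting: 5 + 2 + 2 → $25 + $10 + $10 = $45.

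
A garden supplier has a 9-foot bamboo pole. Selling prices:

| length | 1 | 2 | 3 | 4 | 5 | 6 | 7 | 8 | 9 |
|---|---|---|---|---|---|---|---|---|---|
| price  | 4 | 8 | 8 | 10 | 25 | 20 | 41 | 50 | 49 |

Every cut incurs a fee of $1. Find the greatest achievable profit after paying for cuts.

Consider every possible first cut. net[k] is the best of p[i]+net[k−i] over all sellable i≤k, charging 1 whenever i<k.
net[1] = 4
net[2] = 8
net[3] = 11  (first piece 1, then net[2]=8)
net[4] = 15  (first piece 2, then net[2]=8)
net[5] = 25
net[6] = 28  (first piece 1, then net[5]=25)
net[7] = 41
net[8] = 50
net[9] = 53  (first piece 1, then net[8]=50)
One optimal plan: pieces 8 + 1 (1 cut) → $54 − $1 = $53.

53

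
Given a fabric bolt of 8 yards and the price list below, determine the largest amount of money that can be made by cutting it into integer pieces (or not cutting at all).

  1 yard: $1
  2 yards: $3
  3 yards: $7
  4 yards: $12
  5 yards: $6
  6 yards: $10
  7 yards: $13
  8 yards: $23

24

Consider every possible first cut. r[k] is the best of p[i]+r[k−i] over all sellable i≤k.
r[1] = 1
r[2] = 3
r[3] = 7
r[4] = 12
r[5] = 13  (first piece 1, then r[4]=12)
r[6] = 15  (first piece 2, then r[4]=12)
r[7] = 19  (first piece 3, then r[4]=12)
r[8] = 24  (first piece 4, then r[4]=12)
One optimal cutting: 4 + 4 → $12 + $12 = $24.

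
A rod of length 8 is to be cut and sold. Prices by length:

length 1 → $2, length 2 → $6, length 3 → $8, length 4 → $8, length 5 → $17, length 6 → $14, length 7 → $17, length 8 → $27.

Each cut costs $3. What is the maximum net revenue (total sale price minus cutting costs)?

Let r[k] be the best obtainable value from length k. For each k, try every first piece i and keep the best of price[i] + r[k−i] minus the 3 cut fee when i<k.
r[1] = 2
r[2] = 6
r[3] = 8
r[4] = 9  (first piece 2, then r[2]=6)
r[5] = 17
r[6] = 16  (first piece 1, then r[5]=17)
r[7] = 20  (first piece 2, then r[5]=17)
r[8] = 27
Best is to make no cuts and sell whole for $27.

27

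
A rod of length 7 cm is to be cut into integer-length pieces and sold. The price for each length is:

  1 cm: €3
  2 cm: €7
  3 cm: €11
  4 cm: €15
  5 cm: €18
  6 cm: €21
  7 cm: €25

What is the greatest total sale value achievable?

26

Let r[k] be the best obtainable value from length k. For each k, try every first piece i and keep the best of price[i] + r[k−i].
r[1] = 3
r[2] = max(3+3, 7+0) = 7
r[3] = max(3+7, 7+3, 11+0) = 11
r[4] = max(3+11, 7+7, 11+3, 15+0) = 15
r[5] = max(3+15, 7+11, 11+7, 15+3, 18+0) = 18
r[6] = max(3+18, 7+15, 11+11, 15+7, 18+3, 21+0) = 22
r[7] = max(3+22, 7+18, 11+15, …, 21+3, 25+0) = 26
One optimal cutting: 4 + 3 → €15 + €11 = €26.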